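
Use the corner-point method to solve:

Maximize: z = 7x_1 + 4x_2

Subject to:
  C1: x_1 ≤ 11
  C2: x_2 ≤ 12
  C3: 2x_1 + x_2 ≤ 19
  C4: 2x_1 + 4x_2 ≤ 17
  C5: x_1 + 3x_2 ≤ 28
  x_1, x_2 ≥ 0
x_1 = 8.5, x_2 = 0, z = 59.5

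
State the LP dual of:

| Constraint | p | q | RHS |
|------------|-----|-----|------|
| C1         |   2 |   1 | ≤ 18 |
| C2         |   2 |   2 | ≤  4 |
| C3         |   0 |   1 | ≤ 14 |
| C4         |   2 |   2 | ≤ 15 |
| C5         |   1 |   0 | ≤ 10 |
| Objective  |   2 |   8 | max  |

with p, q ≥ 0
Minimize: z = 18y1 + 4y2 + 14y3 + 15y4 + 10y5

Subject to:
  C1: -2y1 - 2y2 - 2y4 - y5 ≤ -2
  C2: -y1 - 2y2 - y3 - 2y4 ≤ -8
  y1, y2, y3, y4, y5 ≥ 0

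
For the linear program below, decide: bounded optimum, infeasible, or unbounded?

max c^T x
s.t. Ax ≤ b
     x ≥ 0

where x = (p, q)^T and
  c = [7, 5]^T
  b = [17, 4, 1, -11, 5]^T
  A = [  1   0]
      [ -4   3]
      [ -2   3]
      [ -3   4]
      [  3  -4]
One constraint requires 3p - 4q ≤ 5, while the constraint -3p + 4q ≤ -11 is equivalent to 3p - 4q ≥ 11. Together they would need 11 ≤ 3p - 4q ≤ 5, which is impossible since 11 > 5. No point satisfies all constraints.

Infeasible — the constraint set is empty.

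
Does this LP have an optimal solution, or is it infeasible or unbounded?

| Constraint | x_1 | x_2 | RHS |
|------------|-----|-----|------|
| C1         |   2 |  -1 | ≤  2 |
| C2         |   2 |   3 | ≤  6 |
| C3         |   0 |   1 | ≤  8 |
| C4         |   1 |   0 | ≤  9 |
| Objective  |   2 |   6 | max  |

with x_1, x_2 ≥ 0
The point (0, 2) satisfies every constraint, so the LP is feasible; the constraints give x_1 ≤ 9 and x_2 ≤ 8, which with x_1, x_2 ≥ 0 keep the feasible region inside a bounded box. A feasible, bounded LP attains a finite optimum at a vertex.

Evaluating z = 2x_1 + 6x_2 at each vertex:
  (0, 0): z = 0
  (1, 0): z = 2
  (1.5, 1): z = 9
  (0, 2): z = 12

Bounded optimum: z* = 12 at (0, 2).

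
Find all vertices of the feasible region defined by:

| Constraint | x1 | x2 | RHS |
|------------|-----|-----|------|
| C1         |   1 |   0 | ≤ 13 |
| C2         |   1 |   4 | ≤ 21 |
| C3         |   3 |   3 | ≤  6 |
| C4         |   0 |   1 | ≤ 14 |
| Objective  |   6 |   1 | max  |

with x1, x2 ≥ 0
Each vertex is the intersection of two constraint boundaries that also satisfies all remaining constraints:
  x1 = 0 and x2 = 0 → (0, 0)
  3x1 + 3x2 = 6 and x2 = 0 → (2, 0)
  3x1 + 3x2 = 6 and x1 = 0 → (0, 2)

Vertices: (0, 0), (2, 0), (0, 2)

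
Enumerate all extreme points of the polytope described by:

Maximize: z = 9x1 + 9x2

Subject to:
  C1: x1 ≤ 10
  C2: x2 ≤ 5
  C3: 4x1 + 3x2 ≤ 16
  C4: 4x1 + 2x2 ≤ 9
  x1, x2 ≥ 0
Each vertex is the intersection of two constraint boundaries that also satisfies all remaining constraints:
  x1 = 0 and x2 = 0 → (0, 0)
  4x1 + 2x2 = 9 and x2 = 0 → (2.25, 0)
  4x1 + 2x2 = 9 and x1 = 0 → (0, 4.5)

Vertices: (0, 0), (2.25, 0), (0, 4.5)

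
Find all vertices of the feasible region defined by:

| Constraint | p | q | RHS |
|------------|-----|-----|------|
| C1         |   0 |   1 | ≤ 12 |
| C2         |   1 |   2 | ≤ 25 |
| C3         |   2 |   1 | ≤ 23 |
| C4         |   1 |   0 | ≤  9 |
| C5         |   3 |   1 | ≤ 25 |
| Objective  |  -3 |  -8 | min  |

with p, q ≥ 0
Each vertex is the intersection of two constraint boundaries that also satisfies all remaining constraints:
  p = 0 and q = 0 → (0, 0)
  3p + q = 25 and q = 0 → (8.333, 0)
  p + 2q = 25 and 3p + q = 25 → (5, 10)
  q = 12 and p + 2q = 25 → (1, 12)
  q = 12 and p = 0 → (0, 12)

Vertices: (0, 0), (8.333, 0), (5, 10), (1, 12), (0, 12)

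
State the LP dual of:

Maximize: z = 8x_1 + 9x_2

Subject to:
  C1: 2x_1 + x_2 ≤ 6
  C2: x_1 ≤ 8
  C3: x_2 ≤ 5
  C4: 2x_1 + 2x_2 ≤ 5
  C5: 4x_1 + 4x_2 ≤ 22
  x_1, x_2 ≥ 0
Minimize: z = 6y1 + 8y2 + 5y3 + 5y4 + 22y5

Subject to:
  C1: -2y1 - y2 - 2y4 - 4y5 ≤ -8
  C2: -y1 - y3 - 2y4 - 4y5 ≤ -9
  y1, y2, y3, y4, y5 ≥ 0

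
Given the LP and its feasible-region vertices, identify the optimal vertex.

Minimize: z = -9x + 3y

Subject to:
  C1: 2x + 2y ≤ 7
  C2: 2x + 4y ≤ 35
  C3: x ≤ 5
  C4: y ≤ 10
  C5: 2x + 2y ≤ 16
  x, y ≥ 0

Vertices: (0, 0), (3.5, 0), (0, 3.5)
(3.5, 0) with z = -31.5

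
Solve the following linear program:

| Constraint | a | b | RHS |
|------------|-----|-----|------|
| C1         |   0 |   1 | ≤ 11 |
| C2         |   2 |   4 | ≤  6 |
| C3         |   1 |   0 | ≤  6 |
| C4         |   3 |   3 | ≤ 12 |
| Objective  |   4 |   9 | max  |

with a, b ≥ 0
a = 0, b = 1.5, z = 13.5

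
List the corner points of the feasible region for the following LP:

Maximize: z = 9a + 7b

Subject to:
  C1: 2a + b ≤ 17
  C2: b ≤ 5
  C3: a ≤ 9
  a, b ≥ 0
Each vertex is the intersection of two constraint boundaries that also satisfies all remaining constraints:
  a = 0 and b = 0 → (0, 0)
  2a + b = 17 and b = 0 → (8.5, 0)
  2a + b = 17 and b = 5 → (6, 5)
  b = 5 and a = 0 → (0, 5)

Vertices: (0, 0), (8.5, 0), (6, 5), (0, 5)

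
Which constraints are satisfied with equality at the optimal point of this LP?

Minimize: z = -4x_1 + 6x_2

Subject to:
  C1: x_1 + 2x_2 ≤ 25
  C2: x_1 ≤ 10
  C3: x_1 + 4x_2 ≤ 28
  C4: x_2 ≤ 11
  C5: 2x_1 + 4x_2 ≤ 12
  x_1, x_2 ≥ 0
Optimal: x_1 = 6, x_2 = 0
Binding: C5, x_2 ≥ 0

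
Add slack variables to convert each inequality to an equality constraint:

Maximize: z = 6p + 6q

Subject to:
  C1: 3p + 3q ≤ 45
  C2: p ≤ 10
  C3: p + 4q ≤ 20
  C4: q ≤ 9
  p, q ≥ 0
max z = 6p + 6q

s.t.
  3p + 3q + s1 = 45
  p + s2 = 10
  p + 4q + s3 = 20
  q + s4 = 9
  p, q, s1, s2, s3, s4 ≥ 0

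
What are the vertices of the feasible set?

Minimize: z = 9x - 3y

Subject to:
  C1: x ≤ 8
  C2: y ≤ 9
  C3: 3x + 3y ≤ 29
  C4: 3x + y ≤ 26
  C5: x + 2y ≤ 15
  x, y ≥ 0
Each vertex is the intersection of two constraint boundaries that also satisfies all remaining constraints:
  x = 0 and y = 0 → (0, 0)
  x = 8 and y = 0 → (8, 0)
  x = 8 and 3x + 3y = 29 → (8, 1.667)
  3x + 3y = 29 and x + 2y = 15 → (4.333, 5.333)
  x + 2y = 15 and x = 0 → (0, 7.5)

Vertices: (0, 0), (8, 0), (8, 1.667), (4.333, 5.333), (0, 7.5)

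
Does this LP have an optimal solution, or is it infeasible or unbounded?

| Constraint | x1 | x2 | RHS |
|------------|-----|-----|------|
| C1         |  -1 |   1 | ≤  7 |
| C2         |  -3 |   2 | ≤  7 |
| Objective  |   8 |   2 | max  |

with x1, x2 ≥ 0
Feasible point: (0, 0) satisfies every constraint, so the LP is feasible.
Direction d = (1, 0): for each constraint row a, a·d ≤ 0 —
  (-1)(1) + (1)(0) = -1 ≤ 0
  (-3)(1) + (2)(0) = -3 ≤ 0
and d ≥ 0, so (0, 0) + t·d stays feasible for every t ≥ 0. Along this ray z = 8x1 + 2x2 changes by 8 per unit t, so z → +∞.

The LP is unbounded; z can be made arbitrarily large.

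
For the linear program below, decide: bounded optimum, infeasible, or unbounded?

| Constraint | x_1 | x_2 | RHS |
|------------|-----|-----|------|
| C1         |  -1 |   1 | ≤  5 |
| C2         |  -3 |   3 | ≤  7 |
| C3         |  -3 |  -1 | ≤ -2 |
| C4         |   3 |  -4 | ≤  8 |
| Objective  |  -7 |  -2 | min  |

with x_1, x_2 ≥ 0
Feasible point: (1, 0) satisfies every constraint, so the LP is feasible.
Direction d = (1, 1): for each constraint row a, a·d ≤ 0 —
  (-1)(1) + (1)(1) = 0 ≤ 0
  (-3)(1) + (3)(1) = 0 ≤ 0
  (-3)(1) + (-1)(1) = -4 ≤ 0
  (3)(1) + (-4)(1) = -1 ≤ 0
and d ≥ 0, so (1, 0) + t·d stays feasible for every t ≥ 0. Along this ray z = -7x_1 - 2x_2 changes by -9 per unit t, so z → −∞.

Unbounded — the objective can decrease without bound over the feasible region.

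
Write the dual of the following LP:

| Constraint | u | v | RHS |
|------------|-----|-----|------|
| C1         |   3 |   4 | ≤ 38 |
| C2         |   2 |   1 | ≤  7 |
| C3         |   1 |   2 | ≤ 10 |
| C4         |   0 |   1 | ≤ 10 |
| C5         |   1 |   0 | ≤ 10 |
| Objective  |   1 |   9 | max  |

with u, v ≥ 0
Minimize: z = 38y1 + 7y2 + 10y3 + 10y4 + 10y5

Subject to:
  C1: -3y1 - 2y2 - y3 - y5 ≤ -1
  C2: -4y1 - y2 - 2y3 - y4 ≤ -9
  y1, y2, y3, y4, y5 ≥ 0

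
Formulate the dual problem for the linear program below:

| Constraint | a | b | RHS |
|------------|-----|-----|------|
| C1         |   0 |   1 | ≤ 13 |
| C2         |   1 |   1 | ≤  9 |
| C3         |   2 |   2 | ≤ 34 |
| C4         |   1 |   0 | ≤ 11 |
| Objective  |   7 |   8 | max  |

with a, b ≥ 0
Minimize: z = 13y1 + 9y2 + 34y3 + 11y4

Subject to:
  C1: -y2 - 2y3 - y4 ≤ -7
  C2: -y1 - y2 - 2y3 ≤ -8
  y1, y2, y3, y4 ≥ 0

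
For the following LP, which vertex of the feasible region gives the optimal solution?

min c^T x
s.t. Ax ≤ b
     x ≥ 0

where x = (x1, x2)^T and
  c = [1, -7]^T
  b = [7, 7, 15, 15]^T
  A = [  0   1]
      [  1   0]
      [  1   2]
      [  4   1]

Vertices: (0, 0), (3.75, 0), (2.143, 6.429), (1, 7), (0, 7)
(0, 7) with z = -49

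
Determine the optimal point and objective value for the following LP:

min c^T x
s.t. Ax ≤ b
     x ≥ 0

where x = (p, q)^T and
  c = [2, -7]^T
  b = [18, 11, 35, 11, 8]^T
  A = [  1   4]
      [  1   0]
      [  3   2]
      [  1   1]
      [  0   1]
Each vertex is the intersection of two constraint boundaries that also satisfies all remaining constraints:
  p = 0 and q = 0 → (0, 0)
  p = 11 and p + q = 11 → (11, 0)
  p + 4q = 18 and p + q = 11 → (8.667, 2.333)
  p + 4q = 18 and p = 0 → (0, 4.5)

Evaluating z = 2p - 7q at each vertex:
  (0, 0): z = 0
  (11, 0): z = 22
  (8.667, 2.333): z = 1
  (0, 4.5): z = -31.5

The minimum is at (0, 4.5) with z = -31.5.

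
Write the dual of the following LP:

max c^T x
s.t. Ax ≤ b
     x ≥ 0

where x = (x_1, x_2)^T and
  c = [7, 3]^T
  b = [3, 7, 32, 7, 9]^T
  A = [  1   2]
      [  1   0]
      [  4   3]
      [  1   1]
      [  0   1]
Minimize: z = 3y1 + 7y2 + 32y3 + 7y4 + 9y5

Subject to:
  C1: -y1 - y2 - 4y3 - y4 ≤ -7
  C2: -2y1 - 3y3 - y4 - y5 ≤ -3
  y1, y2, y3, y4, y5 ≥ 0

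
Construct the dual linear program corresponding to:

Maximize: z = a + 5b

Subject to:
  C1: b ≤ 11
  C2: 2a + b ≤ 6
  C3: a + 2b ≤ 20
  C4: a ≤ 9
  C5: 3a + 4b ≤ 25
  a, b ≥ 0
Minimize: z = 11y1 + 6y2 + 20y3 + 9y4 + 25y5

Subject to:
  C1: -2y2 - y3 - y4 - 3y5 ≤ -1
  C2: -y1 - y2 - 2y3 - 4y5 ≤ -5
  y1, y2, y3, y4, y5 ≥ 0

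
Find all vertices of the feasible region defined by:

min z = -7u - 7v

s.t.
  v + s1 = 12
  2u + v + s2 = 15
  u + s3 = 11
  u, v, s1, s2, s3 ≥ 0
Each vertex is the intersection of two constraint boundaries that also satisfies all remaining constraints:
  u = 0 and v = 0 → (0, 0)
  2u + v = 15 and v = 0 → (7.5, 0)
  v = 12 and 2u + v = 15 → (1.5, 12)
  v = 12 and u = 0 → (0, 12)

Vertices: (0, 0), (7.5, 0), (1.5, 12), (0, 12)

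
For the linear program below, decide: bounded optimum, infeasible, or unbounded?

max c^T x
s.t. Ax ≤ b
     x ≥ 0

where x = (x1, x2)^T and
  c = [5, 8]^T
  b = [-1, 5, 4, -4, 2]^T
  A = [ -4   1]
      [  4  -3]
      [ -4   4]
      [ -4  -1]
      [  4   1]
One constraint requires 4x1 + x2 ≤ 2, while the constraint -4x1 - x2 ≤ -4 is equivalent to 4x1 + x2 ≥ 4. Together they would need 4 ≤ 4x1 + x2 ≤ 2, which is impossible since 4 > 2. No point satisfies all constraints.

The feasible region is empty; the LP is infeasible.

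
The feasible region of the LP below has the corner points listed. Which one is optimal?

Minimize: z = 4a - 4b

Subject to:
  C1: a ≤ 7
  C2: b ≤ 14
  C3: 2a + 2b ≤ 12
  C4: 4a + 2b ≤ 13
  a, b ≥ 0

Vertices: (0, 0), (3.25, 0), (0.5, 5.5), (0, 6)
(0, 6) with z = -24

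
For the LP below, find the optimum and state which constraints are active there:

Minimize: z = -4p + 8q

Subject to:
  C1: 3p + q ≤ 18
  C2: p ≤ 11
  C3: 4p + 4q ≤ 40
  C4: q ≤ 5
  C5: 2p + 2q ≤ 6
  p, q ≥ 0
Optimal: p = 3, q = 0
Slack at optimum:
  C1: slack = 9
  C2: slack = 8
  C3: slack = 28
  C4: slack = 5
  C5: slack = 0 (binding)
  p ≥ 0: p = 3
  q ≥ 0: q = 0 (binding)
Binding constraints: C5, q ≥ 0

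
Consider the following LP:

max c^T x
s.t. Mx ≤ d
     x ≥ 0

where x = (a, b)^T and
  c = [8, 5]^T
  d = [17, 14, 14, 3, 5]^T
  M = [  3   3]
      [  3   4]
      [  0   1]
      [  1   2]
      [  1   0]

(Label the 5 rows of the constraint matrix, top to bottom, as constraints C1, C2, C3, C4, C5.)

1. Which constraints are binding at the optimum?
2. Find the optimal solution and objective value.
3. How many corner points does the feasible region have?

1. C4, b ≥ 0
2. a = 3, b = 0, z = 24
3. 3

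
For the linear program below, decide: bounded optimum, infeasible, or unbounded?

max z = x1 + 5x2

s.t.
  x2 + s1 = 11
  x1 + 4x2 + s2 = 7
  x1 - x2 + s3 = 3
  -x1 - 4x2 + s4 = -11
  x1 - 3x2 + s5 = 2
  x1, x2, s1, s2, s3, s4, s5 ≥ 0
The row x1 + 4x2 + s2 = 7 with s2 ≥ 0 requires x1 + 4x2 ≤ 7, while the row -x1 - 4x2 + s4 = -11 with s4 ≥ 0 is equivalent to x1 + 4x2 ≥ 11. Together they would need 11 ≤ x1 + 4x2 ≤ 7, which is impossible since 11 > 7. No point satisfies all constraints.

Infeasible — the constraint set is empty.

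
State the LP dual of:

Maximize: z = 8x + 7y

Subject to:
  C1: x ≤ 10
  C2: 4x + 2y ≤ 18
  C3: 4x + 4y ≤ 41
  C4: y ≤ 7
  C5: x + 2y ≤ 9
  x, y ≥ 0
Minimize: z = 10y1 + 18y2 + 41y3 + 7y4 + 9y5

Subject to:
  C1: -y1 - 4y2 - 4y3 - y5 ≤ -8
  C2: -2y2 - 4y3 - y4 - 2y5 ≤ -7
  y1, y2, y3, y4, y5 ≥ 0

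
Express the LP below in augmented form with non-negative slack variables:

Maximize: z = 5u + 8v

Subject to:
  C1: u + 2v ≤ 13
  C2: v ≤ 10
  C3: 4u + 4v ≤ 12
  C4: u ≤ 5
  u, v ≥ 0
max z = 5u + 8v

s.t.
  u + 2v + s1 = 13
  v + s2 = 10
  4u + 4v + s3 = 12
  u + s4 = 5
  u, v, s1, s2, s3, s4 ≥ 0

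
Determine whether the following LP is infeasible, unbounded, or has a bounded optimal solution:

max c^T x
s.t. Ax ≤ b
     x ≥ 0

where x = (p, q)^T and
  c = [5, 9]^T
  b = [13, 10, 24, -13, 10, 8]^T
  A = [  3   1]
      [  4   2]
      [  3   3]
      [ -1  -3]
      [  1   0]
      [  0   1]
The point (0, 5) satisfies every constraint, so the LP is feasible; the constraints give p ≤ 10 and q ≤ 8, which with p, q ≥ 0 keep the feasible region inside a bounded box. A feasible, bounded LP attains a finite optimum at a vertex.

The LP has an optimal solution: (0, 5) with z = 45.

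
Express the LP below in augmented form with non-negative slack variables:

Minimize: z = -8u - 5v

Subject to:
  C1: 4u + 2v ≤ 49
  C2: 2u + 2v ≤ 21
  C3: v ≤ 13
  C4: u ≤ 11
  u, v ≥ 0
min z = -8u - 5v

s.t.
  4u + 2v + s1 = 49
  2u + 2v + s2 = 21
  v + s3 = 13
  u + s4 = 11
  u, v, s1, s2, s3, s4 ≥ 0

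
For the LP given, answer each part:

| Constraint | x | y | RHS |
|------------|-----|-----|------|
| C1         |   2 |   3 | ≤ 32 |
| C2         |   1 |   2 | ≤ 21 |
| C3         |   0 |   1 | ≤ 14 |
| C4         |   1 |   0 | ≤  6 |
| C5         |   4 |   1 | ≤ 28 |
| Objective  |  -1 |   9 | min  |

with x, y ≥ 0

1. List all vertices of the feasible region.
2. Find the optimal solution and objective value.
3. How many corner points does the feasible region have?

1. (0, 0), (6, 0), (6, 4), (5.2, 7.2), (1, 10), (0, 10.5)
2. x = 6, y = 0, z = -6
3. 6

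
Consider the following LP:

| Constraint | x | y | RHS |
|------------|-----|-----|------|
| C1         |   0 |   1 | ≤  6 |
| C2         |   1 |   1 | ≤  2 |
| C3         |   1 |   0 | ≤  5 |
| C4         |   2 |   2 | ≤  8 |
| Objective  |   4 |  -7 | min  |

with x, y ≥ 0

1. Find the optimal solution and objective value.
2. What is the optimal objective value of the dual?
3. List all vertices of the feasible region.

1. x = 0, y = 2, z = -14
2. -14 (by strong duality, equal to the primal optimum)
3. (0, 0), (2, 0), (0, 2)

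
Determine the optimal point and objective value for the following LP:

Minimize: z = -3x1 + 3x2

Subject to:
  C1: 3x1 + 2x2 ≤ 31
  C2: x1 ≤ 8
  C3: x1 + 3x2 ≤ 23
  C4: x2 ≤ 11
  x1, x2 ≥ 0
Each vertex is the intersection of two constraint boundaries that also satisfies all remaining constraints:
  x1 = 0 and x2 = 0 → (0, 0)
  x1 = 8 and x2 = 0 → (8, 0)
  3x1 + 2x2 = 31 and x1 = 8 → (8, 3.5)
  3x1 + 2x2 = 31 and x1 + 3x2 = 23 → (6.714, 5.429)
  x1 + 3x2 = 23 and x1 = 0 → (0, 7.667)

Evaluating z = -3x1 + 3x2 at each vertex:
  (0, 0): z = 0
  (8, 0): z = -24
  (8, 3.5): z = -13.5
  (6.714, 5.429): z = -3.857
  (0, 7.667): z = 23

The minimum is at (8, 0) with z = -24.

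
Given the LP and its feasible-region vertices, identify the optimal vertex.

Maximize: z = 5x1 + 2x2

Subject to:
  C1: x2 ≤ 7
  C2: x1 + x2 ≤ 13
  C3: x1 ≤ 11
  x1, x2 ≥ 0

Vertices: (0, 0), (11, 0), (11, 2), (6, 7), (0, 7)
(11, 2) with z = 59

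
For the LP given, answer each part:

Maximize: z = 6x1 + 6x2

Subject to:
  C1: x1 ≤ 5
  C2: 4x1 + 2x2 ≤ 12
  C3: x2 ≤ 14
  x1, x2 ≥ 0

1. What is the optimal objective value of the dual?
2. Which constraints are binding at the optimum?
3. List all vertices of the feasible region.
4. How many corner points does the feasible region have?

1. 36 (by strong duality, equal to the primal optimum)
2. C2, x1 ≥ 0
3. (0, 0), (3, 0), (0, 6)
4. 3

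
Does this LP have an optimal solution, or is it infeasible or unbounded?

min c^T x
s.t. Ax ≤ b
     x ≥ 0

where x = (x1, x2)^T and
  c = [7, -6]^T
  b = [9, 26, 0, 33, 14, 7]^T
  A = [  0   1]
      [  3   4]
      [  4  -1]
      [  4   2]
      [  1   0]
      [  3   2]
The point (0, 3.5) satisfies every constraint, so the LP is feasible; the constraints give x1 ≤ 14 and x2 ≤ 9, which with x1, x2 ≥ 0 keep the feasible region inside a bounded box. A feasible, bounded LP attains a finite optimum at a vertex.

Bounded optimum: z* = -21 at (0, 3.5).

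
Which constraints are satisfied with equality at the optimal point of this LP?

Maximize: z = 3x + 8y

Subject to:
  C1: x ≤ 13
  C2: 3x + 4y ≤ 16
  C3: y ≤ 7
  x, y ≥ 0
Optimal: x = 0, y = 4
Binding: C2, x ≥ 0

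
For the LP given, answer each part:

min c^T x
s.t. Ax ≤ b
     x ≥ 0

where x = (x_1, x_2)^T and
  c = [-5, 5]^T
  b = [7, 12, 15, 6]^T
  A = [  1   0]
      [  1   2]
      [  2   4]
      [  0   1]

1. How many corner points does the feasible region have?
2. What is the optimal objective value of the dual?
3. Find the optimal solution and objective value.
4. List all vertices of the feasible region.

1. 4
2. -35 (by strong duality, equal to the primal optimum)
3. x_1 = 7, x_2 = 0, z = -35
4. (0, 0), (7, 0), (7, 0.25), (0, 3.75)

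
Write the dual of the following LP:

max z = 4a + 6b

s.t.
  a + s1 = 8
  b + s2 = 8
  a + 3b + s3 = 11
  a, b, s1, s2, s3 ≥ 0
Minimize: z = 8y1 + 8y2 + 11y3

Subject to:
  C1: -y1 - y3 ≤ -4
  C2: -y2 - 3y3 ≤ -6
  y1, y2, y3 ≥ 0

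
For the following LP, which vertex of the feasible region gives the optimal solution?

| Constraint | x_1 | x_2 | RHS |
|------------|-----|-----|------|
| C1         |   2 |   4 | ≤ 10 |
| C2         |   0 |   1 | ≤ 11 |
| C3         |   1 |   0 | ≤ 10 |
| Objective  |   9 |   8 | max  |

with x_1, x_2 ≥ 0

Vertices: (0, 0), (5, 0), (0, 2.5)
(5, 0) with z = 45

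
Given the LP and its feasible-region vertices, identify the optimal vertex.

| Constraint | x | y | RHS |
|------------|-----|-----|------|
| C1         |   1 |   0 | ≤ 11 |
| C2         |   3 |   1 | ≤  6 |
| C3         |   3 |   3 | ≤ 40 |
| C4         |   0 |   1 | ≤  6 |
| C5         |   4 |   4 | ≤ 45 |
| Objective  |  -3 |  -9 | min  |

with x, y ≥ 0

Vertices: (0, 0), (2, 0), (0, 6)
Evaluating z = -3x - 9y at each vertex:
  (0, 0): z = 0
  (2, 0): z = -6
  (0, 6): z = -54

The smallest value is z = -54, attained at (0, 6).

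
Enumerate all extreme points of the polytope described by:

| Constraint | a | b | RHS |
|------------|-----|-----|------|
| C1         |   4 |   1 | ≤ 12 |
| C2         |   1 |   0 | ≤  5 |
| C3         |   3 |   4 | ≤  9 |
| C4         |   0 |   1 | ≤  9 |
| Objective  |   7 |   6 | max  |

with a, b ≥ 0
Each vertex is the intersection of two constraint boundaries that also satisfies all remaining constraints:
  a = 0 and b = 0 → (0, 0)
  4a + b = 12 and 3a + 4b = 9 → (3, 0)
  3a + 4b = 9 and a = 0 → (0, 2.25)

Vertices: (0, 0), (3, 0), (0, 2.25)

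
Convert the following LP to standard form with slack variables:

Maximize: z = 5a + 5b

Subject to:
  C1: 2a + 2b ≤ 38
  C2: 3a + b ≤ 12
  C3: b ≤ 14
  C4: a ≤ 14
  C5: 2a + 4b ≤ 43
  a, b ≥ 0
max z = 5a + 5b

s.t.
  2a + 2b + s1 = 38
  3a + b + s2 = 12
  b + s3 = 14
  a + s4 = 14
  2a + 4b + s5 = 43
  a, b, s1, s2, s3, s4, s5 ≥ 0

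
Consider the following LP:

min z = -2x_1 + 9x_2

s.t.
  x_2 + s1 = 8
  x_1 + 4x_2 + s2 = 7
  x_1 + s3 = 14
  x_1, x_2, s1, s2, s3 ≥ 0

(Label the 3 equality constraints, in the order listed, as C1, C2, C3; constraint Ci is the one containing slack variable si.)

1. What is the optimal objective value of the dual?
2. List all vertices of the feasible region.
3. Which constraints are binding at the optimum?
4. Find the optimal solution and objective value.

1. -14 (by strong duality, equal to the primal optimum)
2. (0, 0), (7, 0), (0, 1.75)
3. C2, x_2 ≥ 0
4. x_1 = 7, x_2 = 0, z = -14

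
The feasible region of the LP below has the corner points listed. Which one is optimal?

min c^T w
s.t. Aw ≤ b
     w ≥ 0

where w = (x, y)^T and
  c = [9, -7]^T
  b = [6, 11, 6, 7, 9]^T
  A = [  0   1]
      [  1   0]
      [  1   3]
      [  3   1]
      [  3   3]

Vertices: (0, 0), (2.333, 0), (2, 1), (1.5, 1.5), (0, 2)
(0, 2) with z = -14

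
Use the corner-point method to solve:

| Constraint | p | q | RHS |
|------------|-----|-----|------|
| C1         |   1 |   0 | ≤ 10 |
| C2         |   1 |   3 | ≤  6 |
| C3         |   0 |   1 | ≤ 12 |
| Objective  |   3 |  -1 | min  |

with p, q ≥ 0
Each vertex is the intersection of two constraint boundaries that also satisfies all remaining constraints:
  p = 0 and q = 0 → (0, 0)
  p + 3q = 6 and q = 0 → (6, 0)
  p + 3q = 6 and p = 0 → (0, 2)

Evaluating z = 3p - q at each vertex:
  (0, 0): z = 0
  (6, 0): z = 18
  (0, 2): z = -2

The minimum is at (0, 2) with z = -2.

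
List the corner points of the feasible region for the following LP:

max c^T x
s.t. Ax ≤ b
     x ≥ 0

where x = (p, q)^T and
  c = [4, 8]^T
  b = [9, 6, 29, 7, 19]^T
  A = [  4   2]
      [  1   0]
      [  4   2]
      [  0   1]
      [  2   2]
Each vertex is the intersection of two constraint boundaries that also satisfies all remaining constraints:
  p = 0 and q = 0 → (0, 0)
  4p + 2q = 9 and q = 0 → (2.25, 0)
  4p + 2q = 9 and p = 0 → (0, 4.5)

Vertices: (0, 0), (2.25, 0), (0, 4.5)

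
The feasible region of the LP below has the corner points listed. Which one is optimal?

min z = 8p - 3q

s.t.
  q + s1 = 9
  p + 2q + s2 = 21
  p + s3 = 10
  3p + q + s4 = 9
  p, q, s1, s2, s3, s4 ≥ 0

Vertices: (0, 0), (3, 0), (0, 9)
Evaluating z = 8p - 3q at each vertex:
  (0, 0): z = 0
  (3, 0): z = 24
  (0, 9): z = -27

The smallest value is z = -27, attained at (0, 9).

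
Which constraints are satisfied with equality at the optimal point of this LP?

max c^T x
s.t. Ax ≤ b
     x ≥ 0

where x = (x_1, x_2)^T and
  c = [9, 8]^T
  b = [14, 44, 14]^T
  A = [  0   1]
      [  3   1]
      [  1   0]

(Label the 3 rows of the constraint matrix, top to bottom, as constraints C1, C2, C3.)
Optimal: x_1 = 10, x_2 = 14
Slack at optimum:
  C1: slack = 0 (binding)
  C2: slack = 0 (binding)
  C3: slack = 4
  x_1 ≥ 0: x_1 = 10
  x_2 ≥ 0: x_2 = 14
Binding constraints: C1, C2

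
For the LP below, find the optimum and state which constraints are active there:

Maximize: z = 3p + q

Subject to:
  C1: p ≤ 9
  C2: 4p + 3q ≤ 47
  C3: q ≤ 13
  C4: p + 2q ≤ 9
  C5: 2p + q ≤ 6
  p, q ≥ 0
Optimal: p = 3, q = 0
Binding: C5, q ≥ 0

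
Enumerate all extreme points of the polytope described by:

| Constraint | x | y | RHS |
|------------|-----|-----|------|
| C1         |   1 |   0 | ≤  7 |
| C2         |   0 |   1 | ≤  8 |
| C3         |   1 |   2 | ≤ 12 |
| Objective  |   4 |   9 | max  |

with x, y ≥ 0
Each vertex is the intersection of two constraint boundaries that also satisfies all remaining constraints:
  x = 0 and y = 0 → (0, 0)
  x = 7 and y = 0 → (7, 0)
  x = 7 and x + 2y = 12 → (7, 2.5)
  x + 2y = 12 and x = 0 → (0, 6)

Vertices: (0, 0), (7, 0), (7, 2.5), (0, 6)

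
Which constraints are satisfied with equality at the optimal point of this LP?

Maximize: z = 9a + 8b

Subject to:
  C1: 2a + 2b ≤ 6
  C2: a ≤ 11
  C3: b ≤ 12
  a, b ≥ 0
Optimal: a = 3, b = 0
Slack at optimum:
  C1: slack = 0 (binding)
  C2: slack = 8
  C3: slack = 12
  a ≥ 0: a = 3
  b ≥ 0: b = 0 (binding)
Binding constraints: C1, b ≥ 0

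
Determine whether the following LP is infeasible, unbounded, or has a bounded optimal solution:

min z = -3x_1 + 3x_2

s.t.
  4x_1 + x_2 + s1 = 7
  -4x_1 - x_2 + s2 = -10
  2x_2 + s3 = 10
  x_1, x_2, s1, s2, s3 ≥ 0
The row 4x_1 + x_2 + s1 = 7 with s1 ≥ 0 requires 4x_1 + x_2 ≤ 7, while the row -4x_1 - x_2 + s2 = -10 with s2 ≥ 0 is equivalent to 4x_1 + x_2 ≥ 10. Together they would need 10 ≤ 4x_1 + x_2 ≤ 7, which is impossible since 10 > 7. No point satisfies all constraints.

Infeasible — the constraint set is empty.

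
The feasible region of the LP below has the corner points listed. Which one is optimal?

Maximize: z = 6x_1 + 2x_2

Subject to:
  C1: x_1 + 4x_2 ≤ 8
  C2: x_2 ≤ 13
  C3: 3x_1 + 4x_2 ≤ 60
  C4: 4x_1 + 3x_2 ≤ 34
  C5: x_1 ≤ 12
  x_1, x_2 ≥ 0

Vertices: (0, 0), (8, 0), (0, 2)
(8, 0) with z = 48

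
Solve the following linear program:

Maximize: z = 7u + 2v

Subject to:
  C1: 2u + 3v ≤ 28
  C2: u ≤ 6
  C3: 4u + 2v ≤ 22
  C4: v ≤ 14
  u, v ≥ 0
Each vertex is the intersection of two constraint boundaries that also satisfies all remaining constraints:
  u = 0 and v = 0 → (0, 0)
  4u + 2v = 22 and v = 0 → (5.5, 0)
  2u + 3v = 28 and 4u + 2v = 22 → (1.25, 8.5)
  2u + 3v = 28 and u = 0 → (0, 9.333)

Evaluating z = 7u + 2v at each vertex:
  (0, 0): z = 0
  (5.5, 0): z = 38.5
  (1.25, 8.5): z = 25.75
  (0, 9.333): z = 18.67

The maximum is at (5.5, 0) with z = 38.5.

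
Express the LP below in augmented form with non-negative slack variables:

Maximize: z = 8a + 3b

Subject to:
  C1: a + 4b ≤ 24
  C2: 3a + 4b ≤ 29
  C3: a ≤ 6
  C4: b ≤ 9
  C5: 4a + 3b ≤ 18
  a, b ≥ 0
max z = 8a + 3b

s.t.
  a + 4b + s1 = 24
  3a + 4b + s2 = 29
  a + s3 = 6
  b + s4 = 9
  4a + 3b + s5 = 18
  a, b, s1, s2, s3, s4, s5 ≥ 0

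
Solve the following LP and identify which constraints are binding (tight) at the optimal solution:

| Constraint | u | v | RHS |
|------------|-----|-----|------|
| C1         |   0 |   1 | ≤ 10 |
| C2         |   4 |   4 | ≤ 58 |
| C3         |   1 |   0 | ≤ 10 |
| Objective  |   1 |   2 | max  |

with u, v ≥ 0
Optimal: u = 4.5, v = 10
Slack at optimum:
  C1: slack = 0 (binding)
  C2: slack = 0 (binding)
  C3: slack = 5.5
  u ≥ 0: u = 4.5
  v ≥ 0: v = 10
Binding constraints: C1, C2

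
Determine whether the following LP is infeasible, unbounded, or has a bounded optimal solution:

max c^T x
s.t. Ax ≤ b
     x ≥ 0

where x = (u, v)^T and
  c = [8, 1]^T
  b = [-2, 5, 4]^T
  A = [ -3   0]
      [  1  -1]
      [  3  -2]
Feasible point: (1, 0) satisfies every constraint, so the LP is feasible.
Direction d = (0, 1): for each constraint row a, a·d ≤ 0 —
  (-3)(0) + (0)(1) = 0 ≤ 0
  (1)(0) + (-1)(1) = -1 ≤ 0
  (3)(0) + (-2)(1) = -2 ≤ 0
and d ≥ 0, so (1, 0) + t·d stays feasible for every t ≥ 0. Along this ray z = 8u + v changes by 1 per unit t, so z → +∞.

Unbounded — the objective can increase without bound over the feasible region.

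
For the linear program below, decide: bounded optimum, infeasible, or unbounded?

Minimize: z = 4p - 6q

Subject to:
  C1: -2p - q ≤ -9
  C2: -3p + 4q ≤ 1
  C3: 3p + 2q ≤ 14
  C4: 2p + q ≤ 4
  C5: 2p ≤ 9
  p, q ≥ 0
C4 requires 2p + q ≤ 4, while C1 (-2p - q ≤ -9) is equivalent to 2p + q ≥ 9. Together they would need 9 ≤ 2p + q ≤ 4, which is impossible since 9 > 4. No point satisfies all constraints.

The feasible region is empty; the LP is infeasible.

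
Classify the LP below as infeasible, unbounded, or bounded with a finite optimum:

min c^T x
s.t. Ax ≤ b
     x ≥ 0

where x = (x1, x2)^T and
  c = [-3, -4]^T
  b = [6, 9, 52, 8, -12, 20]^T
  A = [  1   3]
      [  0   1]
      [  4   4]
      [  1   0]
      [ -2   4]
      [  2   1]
The point (6, 0) satisfies every constraint, so the LP is feasible; the constraints give x1 ≤ 8 and x2 ≤ 9, which with x1, x2 ≥ 0 keep the feasible region inside a bounded box. A feasible, bounded LP attains a finite optimum at a vertex.

Bounded optimum: z* = -18 at (6, 0).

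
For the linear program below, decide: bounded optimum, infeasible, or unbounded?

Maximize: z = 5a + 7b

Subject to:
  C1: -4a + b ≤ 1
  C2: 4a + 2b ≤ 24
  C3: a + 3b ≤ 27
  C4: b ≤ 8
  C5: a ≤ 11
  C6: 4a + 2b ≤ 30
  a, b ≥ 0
The point (2, 8) satisfies every constraint, so the LP is feasible; the constraints give a ≤ 11 and b ≤ 8, which with a, b ≥ 0 keep the feasible region inside a bounded box. A feasible, bounded LP attains a finite optimum at a vertex.

Evaluating z = 5a + 7b at each vertex:
  (0, 1): z = 7
  (0, 0): z = 0
  (6, 0): z = 30
  (2, 8): z = 66
  (1.75, 8): z = 64.75

The LP has an optimal solution: (2, 8) with z = 66.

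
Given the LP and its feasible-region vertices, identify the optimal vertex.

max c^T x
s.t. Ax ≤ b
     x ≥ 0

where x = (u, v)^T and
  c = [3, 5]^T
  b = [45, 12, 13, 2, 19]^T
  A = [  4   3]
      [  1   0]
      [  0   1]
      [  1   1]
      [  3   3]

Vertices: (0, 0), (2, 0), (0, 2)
Evaluating z = 3u + 5v at each vertex:
  (0, 0): z = 0
  (2, 0): z = 6
  (0, 2): z = 10

The largest value is z = 10, attained at (0, 2).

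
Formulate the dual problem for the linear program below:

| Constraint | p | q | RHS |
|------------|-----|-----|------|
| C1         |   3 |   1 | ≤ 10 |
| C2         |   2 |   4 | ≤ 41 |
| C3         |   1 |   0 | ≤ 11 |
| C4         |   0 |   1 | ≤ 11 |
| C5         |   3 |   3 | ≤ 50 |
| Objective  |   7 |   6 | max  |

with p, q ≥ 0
Minimize: z = 10y1 + 41y2 + 11y3 + 11y4 + 50y5

Subject to:
  C1: -3y1 - 2y2 - y3 - 3y5 ≤ -7
  C2: -y1 - 4y2 - y4 - 3y5 ≤ -6
  y1, y2, y3, y4, y5 ≥ 0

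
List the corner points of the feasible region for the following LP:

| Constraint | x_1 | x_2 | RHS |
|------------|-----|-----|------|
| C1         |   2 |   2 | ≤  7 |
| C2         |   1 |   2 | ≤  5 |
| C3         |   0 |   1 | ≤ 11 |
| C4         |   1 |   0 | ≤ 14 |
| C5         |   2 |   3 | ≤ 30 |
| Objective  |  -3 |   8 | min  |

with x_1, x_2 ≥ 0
Each vertex is the intersection of two constraint boundaries that also satisfies all remaining constraints:
  x_1 = 0 and x_2 = 0 → (0, 0)
  2x_1 + 2x_2 = 7 and x_2 = 0 → (3.5, 0)
  2x_1 + 2x_2 = 7 and x_1 + 2x_2 = 5 → (2, 1.5)
  x_1 + 2x_2 = 5 and x_1 = 0 → (0, 2.5)

Vertices: (0, 0), (3.5, 0), (2, 1.5), (0, 2.5)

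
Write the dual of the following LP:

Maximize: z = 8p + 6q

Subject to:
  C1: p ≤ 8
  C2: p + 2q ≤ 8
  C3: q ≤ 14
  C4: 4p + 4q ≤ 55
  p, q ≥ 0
Minimize: z = 8y1 + 8y2 + 14y3 + 55y4

Subject to:
  C1: -y1 - y2 - 4y4 ≤ -8
  C2: -2y2 - y3 - 4y4 ≤ -6
  y1, y2, y3, y4 ≥ 0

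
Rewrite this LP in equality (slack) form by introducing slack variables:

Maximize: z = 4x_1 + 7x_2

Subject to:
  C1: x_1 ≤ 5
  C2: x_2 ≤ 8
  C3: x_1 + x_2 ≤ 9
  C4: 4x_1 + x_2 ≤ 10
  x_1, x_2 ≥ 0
max z = 4x_1 + 7x_2

s.t.
  x_1 + s1 = 5
  x_2 + s2 = 8
  x_1 + x_2 + s3 = 9
  4x_1 + x_2 + s4 = 10
  x_1, x_2, s1, s2, s3, s4 ≥ 0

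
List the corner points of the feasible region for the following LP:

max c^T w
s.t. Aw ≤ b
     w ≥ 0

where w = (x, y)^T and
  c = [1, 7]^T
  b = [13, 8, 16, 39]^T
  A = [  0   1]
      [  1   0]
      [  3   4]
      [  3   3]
Each vertex is the intersection of two constraint boundaries that also satisfies all remaining constraints:
  x = 0 and y = 0 → (0, 0)
  3x + 4y = 16 and y = 0 → (5.333, 0)
  3x + 4y = 16 and x = 0 → (0, 4)

Vertices: (0, 0), (5.333, 0), (0, 4)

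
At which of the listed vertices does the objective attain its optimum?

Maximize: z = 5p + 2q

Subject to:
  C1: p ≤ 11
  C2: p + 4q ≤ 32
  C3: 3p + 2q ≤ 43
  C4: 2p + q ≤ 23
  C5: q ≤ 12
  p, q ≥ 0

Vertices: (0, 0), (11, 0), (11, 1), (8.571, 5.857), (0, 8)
Evaluating z = 5p + 2q at each vertex:
  (0, 0): z = 0
  (11, 0): z = 55
  (11, 1): z = 57
  (8.571, 5.857): z = 54.57
  (0, 8): z = 16

The largest value is z = 57, attained at (11, 1).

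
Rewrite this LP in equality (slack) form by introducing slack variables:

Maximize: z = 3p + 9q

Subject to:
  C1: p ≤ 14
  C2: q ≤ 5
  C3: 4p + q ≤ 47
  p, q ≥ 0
max z = 3p + 9q

s.t.
  p + s1 = 14
  q + s2 = 5
  4p + q + s3 = 47
  p, q, s1, s2, s3 ≥ 0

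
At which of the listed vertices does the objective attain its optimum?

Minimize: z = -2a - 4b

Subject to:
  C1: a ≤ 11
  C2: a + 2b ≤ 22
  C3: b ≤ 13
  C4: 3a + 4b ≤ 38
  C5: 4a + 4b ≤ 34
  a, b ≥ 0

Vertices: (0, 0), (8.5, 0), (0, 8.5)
Evaluating z = -2a - 4b at each vertex:
  (0, 0): z = 0
  (8.5, 0): z = -17
  (0, 8.5): z = -34

The smallest value is z = -34, attained at (0, 8.5).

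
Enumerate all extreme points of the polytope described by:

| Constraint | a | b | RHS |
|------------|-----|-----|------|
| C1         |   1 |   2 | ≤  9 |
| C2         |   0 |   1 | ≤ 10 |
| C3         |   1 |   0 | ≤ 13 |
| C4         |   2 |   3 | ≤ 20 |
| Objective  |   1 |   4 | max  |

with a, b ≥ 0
Each vertex is the intersection of two constraint boundaries that also satisfies all remaining constraints:
  a = 0 and b = 0 → (0, 0)
  a + 2b = 9 and b = 0 → (9, 0)
  a + 2b = 9 and a = 0 → (0, 4.5)

Vertices: (0, 0), (9, 0), (0, 4.5)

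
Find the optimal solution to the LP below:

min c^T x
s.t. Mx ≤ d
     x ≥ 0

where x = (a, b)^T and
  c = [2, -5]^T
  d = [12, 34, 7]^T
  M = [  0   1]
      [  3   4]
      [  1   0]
Each vertex is the intersection of two constraint boundaries that also satisfies all remaining constraints:
  a = 0 and b = 0 → (0, 0)
  a = 7 and b = 0 → (7, 0)
  3a + 4b = 34 and a = 7 → (7, 3.25)
  3a + 4b = 34 and a = 0 → (0, 8.5)

Evaluating z = 2a - 5b at each vertex:
  (0, 0): z = 0
  (7, 0): z = 14
  (7, 3.25): z = -2.25
  (0, 8.5): z = -42.5

The minimum is at (0, 8.5) with z = -42.5.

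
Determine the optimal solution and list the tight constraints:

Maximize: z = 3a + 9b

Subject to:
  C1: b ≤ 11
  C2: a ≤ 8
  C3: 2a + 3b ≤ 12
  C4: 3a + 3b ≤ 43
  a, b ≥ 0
Optimal: a = 0, b = 4
Slack at optimum:
  C1: slack = 7
  C2: slack = 8
  C3: slack = 0 (binding)
  C4: slack = 31
  a ≥ 0: a = 0 (binding)
  b ≥ 0: b = 4
Binding constraints: C3, a ≥ 0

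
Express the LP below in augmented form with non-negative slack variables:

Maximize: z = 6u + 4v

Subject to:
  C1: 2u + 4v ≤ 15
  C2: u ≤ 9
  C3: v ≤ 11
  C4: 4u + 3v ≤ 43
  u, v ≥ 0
max z = 6u + 4v

s.t.
  2u + 4v + s1 = 15
  u + s2 = 9
  v + s3 = 11
  4u + 3v + s4 = 43
  u, v, s1, s2, s3, s4 ≥ 0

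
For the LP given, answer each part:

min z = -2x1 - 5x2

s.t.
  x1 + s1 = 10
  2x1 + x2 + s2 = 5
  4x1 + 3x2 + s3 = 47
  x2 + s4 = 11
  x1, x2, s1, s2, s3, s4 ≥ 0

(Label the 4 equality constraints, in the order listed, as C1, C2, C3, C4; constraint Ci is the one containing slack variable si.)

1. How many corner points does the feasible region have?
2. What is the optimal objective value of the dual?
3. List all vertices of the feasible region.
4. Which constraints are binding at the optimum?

1. 3
2. -25 (by strong duality, equal to the primal optimum)
3. (0, 0), (2.5, 0), (0, 5)
4. C2, x1 ≥ 0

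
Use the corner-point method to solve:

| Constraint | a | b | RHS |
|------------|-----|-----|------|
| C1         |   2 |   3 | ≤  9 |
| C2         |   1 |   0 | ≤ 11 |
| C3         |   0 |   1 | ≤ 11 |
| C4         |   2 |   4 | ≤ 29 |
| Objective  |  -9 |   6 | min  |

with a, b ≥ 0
Each vertex is the intersection of two constraint boundaries that also satisfies all remaining constraints:
  a = 0 and b = 0 → (0, 0)
  2a + 3b = 9 and b = 0 → (4.5, 0)
  2a + 3b = 9 and a = 0 → (0, 3)

Evaluating z = -9a + 6b at each vertex:
  (0, 0): z = 0
  (4.5, 0): z = -40.5
  (0, 3): z = 18

The minimum is at (4.5, 0) with z = -40.5.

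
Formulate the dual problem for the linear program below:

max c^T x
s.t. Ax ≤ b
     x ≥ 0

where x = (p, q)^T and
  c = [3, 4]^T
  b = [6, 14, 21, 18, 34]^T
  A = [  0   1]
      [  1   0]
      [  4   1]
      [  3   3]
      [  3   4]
Minimize: z = 6y1 + 14y2 + 21y3 + 18y4 + 34y5

Subject to:
  C1: -y2 - 4y3 - 3y4 - 3y5 ≤ -3
  C2: -y1 - y3 - 3y4 - 4y5 ≤ -4
  y1, y2, y3, y4, y5 ≥ 0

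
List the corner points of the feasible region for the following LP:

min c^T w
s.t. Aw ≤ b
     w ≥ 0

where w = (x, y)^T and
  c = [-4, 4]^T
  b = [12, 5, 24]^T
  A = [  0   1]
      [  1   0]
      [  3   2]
Each vertex is the intersection of two constraint boundaries that also satisfies all remaining constraints:
  x = 0 and y = 0 → (0, 0)
  x = 5 and y = 0 → (5, 0)
  x = 5 and 3x + 2y = 24 → (5, 4.5)
  y = 12 and 3x + 2y = 24 → (0, 12)

Vertices: (0, 0), (5, 0), (5, 4.5), (0, 12)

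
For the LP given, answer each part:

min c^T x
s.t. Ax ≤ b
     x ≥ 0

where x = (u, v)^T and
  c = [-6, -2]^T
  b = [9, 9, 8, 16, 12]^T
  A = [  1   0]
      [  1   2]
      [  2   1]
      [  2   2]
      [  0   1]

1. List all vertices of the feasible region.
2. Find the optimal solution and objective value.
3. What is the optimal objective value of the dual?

1. (0, 0), (4, 0), (2.333, 3.333), (0, 4.5)
2. u = 4, v = 0, z = -24
3. -24 (by strong duality, equal to the primal optimum)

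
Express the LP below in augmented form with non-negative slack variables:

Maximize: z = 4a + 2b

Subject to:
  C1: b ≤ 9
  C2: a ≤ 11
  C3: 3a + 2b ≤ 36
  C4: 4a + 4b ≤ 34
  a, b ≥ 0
max z = 4a + 2b

s.t.
  b + s1 = 9
  a + s2 = 11
  3a + 2b + s3 = 36
  4a + 4b + s4 = 34
  a, b, s1, s2, s3, s4 ≥ 0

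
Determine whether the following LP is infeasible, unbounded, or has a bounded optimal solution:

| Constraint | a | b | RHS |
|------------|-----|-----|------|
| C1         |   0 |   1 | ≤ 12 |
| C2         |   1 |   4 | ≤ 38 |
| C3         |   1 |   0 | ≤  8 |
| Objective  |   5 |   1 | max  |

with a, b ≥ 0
The point (8, 7.5) satisfies every constraint, so the LP is feasible; the constraints give a ≤ 8 and b ≤ 12, which with a, b ≥ 0 keep the feasible region inside a bounded box. A feasible, bounded LP attains a finite optimum at a vertex.

Evaluating z = 5a + b at each vertex:
  (0, 0): z = 0
  (8, 0): z = 40
  (8, 7.5): z = 47.5
  (0, 9.5): z = 9.5

Feasible with finite optimum z* = 47.5 at (8, 7.5).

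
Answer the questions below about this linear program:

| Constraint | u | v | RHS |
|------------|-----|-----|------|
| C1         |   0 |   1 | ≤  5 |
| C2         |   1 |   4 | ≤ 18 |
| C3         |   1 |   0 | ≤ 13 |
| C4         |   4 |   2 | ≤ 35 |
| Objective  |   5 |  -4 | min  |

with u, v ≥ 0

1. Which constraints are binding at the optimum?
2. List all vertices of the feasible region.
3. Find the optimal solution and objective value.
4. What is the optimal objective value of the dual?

1. C2, u ≥ 0
2. (0, 0), (8.75, 0), (7.429, 2.643), (0, 4.5)
3. u = 0, v = 4.5, z = -18
4. -18 (by strong duality, equal to the primal optimum)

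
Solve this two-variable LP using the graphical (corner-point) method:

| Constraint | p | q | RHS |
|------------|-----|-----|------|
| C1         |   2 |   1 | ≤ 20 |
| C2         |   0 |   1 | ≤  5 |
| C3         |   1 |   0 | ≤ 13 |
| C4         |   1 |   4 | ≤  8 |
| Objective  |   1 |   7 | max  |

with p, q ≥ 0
Each vertex is the intersection of two constraint boundaries that also satisfies all remaining constraints:
  p = 0 and q = 0 → (0, 0)
  p + 4q = 8 and q = 0 → (8, 0)
  p + 4q = 8 and p = 0 → (0, 2)

Evaluating z = p + 7q at each vertex:
  (0, 0): z = 0
  (8, 0): z = 8
  (0, 2): z = 14

The maximum is at (0, 2) with z = 14.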